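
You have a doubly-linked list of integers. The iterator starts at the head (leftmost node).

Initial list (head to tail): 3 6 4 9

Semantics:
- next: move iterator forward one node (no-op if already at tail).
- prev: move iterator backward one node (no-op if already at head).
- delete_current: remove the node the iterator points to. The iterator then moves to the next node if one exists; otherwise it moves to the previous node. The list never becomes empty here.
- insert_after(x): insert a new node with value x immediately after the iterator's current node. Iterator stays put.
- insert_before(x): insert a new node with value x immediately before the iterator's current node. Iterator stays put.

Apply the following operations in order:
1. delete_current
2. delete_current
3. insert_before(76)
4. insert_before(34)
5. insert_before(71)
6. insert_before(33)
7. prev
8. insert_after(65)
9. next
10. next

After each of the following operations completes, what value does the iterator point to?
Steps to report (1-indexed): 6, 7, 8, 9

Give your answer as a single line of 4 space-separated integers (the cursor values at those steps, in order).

Answer: 4 33 33 65

Derivation:
After 1 (delete_current): list=[6, 4, 9] cursor@6
After 2 (delete_current): list=[4, 9] cursor@4
After 3 (insert_before(76)): list=[76, 4, 9] cursor@4
After 4 (insert_before(34)): list=[76, 34, 4, 9] cursor@4
After 5 (insert_before(71)): list=[76, 34, 71, 4, 9] cursor@4
After 6 (insert_before(33)): list=[76, 34, 71, 33, 4, 9] cursor@4
After 7 (prev): list=[76, 34, 71, 33, 4, 9] cursor@33
After 8 (insert_after(65)): list=[76, 34, 71, 33, 65, 4, 9] cursor@33
After 9 (next): list=[76, 34, 71, 33, 65, 4, 9] cursor@65
After 10 (next): list=[76, 34, 71, 33, 65, 4, 9] cursor@4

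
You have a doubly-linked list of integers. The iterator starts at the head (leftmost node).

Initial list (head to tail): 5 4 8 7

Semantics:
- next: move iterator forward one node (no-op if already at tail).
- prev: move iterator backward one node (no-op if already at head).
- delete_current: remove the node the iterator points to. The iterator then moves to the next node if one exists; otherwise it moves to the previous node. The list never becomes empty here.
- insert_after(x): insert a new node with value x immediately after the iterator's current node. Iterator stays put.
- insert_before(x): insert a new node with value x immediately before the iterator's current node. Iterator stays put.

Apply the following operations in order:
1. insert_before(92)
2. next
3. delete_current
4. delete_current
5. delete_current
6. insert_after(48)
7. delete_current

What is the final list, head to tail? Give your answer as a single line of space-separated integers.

Answer: 92 48

Derivation:
After 1 (insert_before(92)): list=[92, 5, 4, 8, 7] cursor@5
After 2 (next): list=[92, 5, 4, 8, 7] cursor@4
After 3 (delete_current): list=[92, 5, 8, 7] cursor@8
After 4 (delete_current): list=[92, 5, 7] cursor@7
After 5 (delete_current): list=[92, 5] cursor@5
After 6 (insert_after(48)): list=[92, 5, 48] cursor@5
After 7 (delete_current): list=[92, 48] cursor@48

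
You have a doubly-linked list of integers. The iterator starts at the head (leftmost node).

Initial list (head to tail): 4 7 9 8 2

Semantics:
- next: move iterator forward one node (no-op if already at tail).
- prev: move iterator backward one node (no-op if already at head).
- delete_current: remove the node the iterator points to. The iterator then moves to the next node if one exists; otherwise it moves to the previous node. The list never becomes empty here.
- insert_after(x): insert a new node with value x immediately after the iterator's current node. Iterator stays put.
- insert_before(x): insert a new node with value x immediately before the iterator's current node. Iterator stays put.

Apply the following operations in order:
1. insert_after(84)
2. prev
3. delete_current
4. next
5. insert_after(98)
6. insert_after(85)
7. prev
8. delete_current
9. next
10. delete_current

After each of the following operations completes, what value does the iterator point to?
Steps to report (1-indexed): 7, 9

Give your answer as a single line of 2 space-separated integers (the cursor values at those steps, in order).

Answer: 84 85

Derivation:
After 1 (insert_after(84)): list=[4, 84, 7, 9, 8, 2] cursor@4
After 2 (prev): list=[4, 84, 7, 9, 8, 2] cursor@4
After 3 (delete_current): list=[84, 7, 9, 8, 2] cursor@84
After 4 (next): list=[84, 7, 9, 8, 2] cursor@7
After 5 (insert_after(98)): list=[84, 7, 98, 9, 8, 2] cursor@7
After 6 (insert_after(85)): list=[84, 7, 85, 98, 9, 8, 2] cursor@7
After 7 (prev): list=[84, 7, 85, 98, 9, 8, 2] cursor@84
After 8 (delete_current): list=[7, 85, 98, 9, 8, 2] cursor@7
After 9 (next): list=[7, 85, 98, 9, 8, 2] cursor@85
After 10 (delete_current): list=[7, 98, 9, 8, 2] cursor@98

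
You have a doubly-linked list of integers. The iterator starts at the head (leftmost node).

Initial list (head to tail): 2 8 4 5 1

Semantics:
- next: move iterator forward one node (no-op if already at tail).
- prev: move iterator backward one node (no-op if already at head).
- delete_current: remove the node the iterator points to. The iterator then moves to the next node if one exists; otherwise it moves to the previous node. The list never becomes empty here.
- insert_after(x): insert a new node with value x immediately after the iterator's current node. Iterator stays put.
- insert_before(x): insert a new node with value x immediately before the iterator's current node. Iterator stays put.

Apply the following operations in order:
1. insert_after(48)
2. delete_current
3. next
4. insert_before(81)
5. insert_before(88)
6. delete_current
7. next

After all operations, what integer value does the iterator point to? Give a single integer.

After 1 (insert_after(48)): list=[2, 48, 8, 4, 5, 1] cursor@2
After 2 (delete_current): list=[48, 8, 4, 5, 1] cursor@48
After 3 (next): list=[48, 8, 4, 5, 1] cursor@8
After 4 (insert_before(81)): list=[48, 81, 8, 4, 5, 1] cursor@8
After 5 (insert_before(88)): list=[48, 81, 88, 8, 4, 5, 1] cursor@8
After 6 (delete_current): list=[48, 81, 88, 4, 5, 1] cursor@4
After 7 (next): list=[48, 81, 88, 4, 5, 1] cursor@5

Answer: 5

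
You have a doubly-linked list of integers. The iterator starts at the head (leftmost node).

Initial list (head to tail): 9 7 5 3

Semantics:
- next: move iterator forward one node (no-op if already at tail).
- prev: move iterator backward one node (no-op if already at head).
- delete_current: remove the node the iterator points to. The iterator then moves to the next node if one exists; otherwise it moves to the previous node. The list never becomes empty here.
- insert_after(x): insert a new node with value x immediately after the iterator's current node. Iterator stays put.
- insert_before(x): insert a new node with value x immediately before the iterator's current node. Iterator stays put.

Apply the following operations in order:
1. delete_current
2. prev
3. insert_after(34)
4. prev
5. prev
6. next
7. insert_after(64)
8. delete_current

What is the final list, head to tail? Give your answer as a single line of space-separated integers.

After 1 (delete_current): list=[7, 5, 3] cursor@7
After 2 (prev): list=[7, 5, 3] cursor@7
After 3 (insert_after(34)): list=[7, 34, 5, 3] cursor@7
After 4 (prev): list=[7, 34, 5, 3] cursor@7
After 5 (prev): list=[7, 34, 5, 3] cursor@7
After 6 (next): list=[7, 34, 5, 3] cursor@34
After 7 (insert_after(64)): list=[7, 34, 64, 5, 3] cursor@34
After 8 (delete_current): list=[7, 64, 5, 3] cursor@64

Answer: 7 64 5 3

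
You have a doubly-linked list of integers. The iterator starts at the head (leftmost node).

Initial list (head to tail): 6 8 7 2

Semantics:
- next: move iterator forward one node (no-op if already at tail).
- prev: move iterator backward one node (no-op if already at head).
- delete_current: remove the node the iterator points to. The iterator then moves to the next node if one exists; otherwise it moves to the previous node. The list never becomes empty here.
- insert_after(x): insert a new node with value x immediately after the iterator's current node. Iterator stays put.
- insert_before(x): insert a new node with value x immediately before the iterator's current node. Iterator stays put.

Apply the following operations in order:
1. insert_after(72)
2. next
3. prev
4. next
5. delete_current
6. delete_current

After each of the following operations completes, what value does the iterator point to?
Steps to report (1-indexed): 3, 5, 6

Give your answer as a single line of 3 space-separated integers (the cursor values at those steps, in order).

Answer: 6 8 7

Derivation:
After 1 (insert_after(72)): list=[6, 72, 8, 7, 2] cursor@6
After 2 (next): list=[6, 72, 8, 7, 2] cursor@72
After 3 (prev): list=[6, 72, 8, 7, 2] cursor@6
After 4 (next): list=[6, 72, 8, 7, 2] cursor@72
After 5 (delete_current): list=[6, 8, 7, 2] cursor@8
After 6 (delete_current): list=[6, 7, 2] cursor@7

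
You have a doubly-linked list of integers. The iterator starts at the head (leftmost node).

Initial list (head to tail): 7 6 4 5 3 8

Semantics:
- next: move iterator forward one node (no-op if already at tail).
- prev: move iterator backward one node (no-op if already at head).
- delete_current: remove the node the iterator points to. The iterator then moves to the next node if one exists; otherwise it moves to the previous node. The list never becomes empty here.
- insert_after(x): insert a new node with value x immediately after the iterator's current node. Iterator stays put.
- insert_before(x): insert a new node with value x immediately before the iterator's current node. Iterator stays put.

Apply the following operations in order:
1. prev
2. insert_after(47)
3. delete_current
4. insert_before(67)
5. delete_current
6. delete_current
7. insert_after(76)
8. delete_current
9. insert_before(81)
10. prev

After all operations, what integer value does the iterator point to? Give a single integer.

After 1 (prev): list=[7, 6, 4, 5, 3, 8] cursor@7
After 2 (insert_after(47)): list=[7, 47, 6, 4, 5, 3, 8] cursor@7
After 3 (delete_current): list=[47, 6, 4, 5, 3, 8] cursor@47
After 4 (insert_before(67)): list=[67, 47, 6, 4, 5, 3, 8] cursor@47
After 5 (delete_current): list=[67, 6, 4, 5, 3, 8] cursor@6
After 6 (delete_current): list=[67, 4, 5, 3, 8] cursor@4
After 7 (insert_after(76)): list=[67, 4, 76, 5, 3, 8] cursor@4
After 8 (delete_current): list=[67, 76, 5, 3, 8] cursor@76
After 9 (insert_before(81)): list=[67, 81, 76, 5, 3, 8] cursor@76
After 10 (prev): list=[67, 81, 76, 5, 3, 8] cursor@81

Answer: 81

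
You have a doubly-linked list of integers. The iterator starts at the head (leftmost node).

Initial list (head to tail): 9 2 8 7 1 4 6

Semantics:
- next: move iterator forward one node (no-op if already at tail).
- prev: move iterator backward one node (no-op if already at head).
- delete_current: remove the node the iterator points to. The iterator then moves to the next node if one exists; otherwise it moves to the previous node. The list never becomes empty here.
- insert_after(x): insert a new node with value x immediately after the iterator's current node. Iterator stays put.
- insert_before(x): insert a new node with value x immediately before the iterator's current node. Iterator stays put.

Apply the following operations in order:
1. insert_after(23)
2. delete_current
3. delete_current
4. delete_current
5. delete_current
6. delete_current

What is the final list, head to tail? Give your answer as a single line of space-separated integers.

Answer: 1 4 6

Derivation:
After 1 (insert_after(23)): list=[9, 23, 2, 8, 7, 1, 4, 6] cursor@9
After 2 (delete_current): list=[23, 2, 8, 7, 1, 4, 6] cursor@23
After 3 (delete_current): list=[2, 8, 7, 1, 4, 6] cursor@2
After 4 (delete_current): list=[8, 7, 1, 4, 6] cursor@8
After 5 (delete_current): list=[7, 1, 4, 6] cursor@7
After 6 (delete_current): list=[1, 4, 6] cursor@1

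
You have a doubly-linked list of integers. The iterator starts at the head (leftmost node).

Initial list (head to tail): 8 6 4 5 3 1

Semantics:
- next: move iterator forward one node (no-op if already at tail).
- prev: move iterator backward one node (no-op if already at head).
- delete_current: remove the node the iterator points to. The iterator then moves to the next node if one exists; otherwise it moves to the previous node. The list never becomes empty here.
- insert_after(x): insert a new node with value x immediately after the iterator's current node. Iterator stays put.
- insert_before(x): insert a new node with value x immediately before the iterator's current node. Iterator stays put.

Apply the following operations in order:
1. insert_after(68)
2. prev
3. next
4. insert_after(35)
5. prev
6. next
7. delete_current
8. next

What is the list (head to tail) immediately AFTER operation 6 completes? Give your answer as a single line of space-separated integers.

After 1 (insert_after(68)): list=[8, 68, 6, 4, 5, 3, 1] cursor@8
After 2 (prev): list=[8, 68, 6, 4, 5, 3, 1] cursor@8
After 3 (next): list=[8, 68, 6, 4, 5, 3, 1] cursor@68
After 4 (insert_after(35)): list=[8, 68, 35, 6, 4, 5, 3, 1] cursor@68
After 5 (prev): list=[8, 68, 35, 6, 4, 5, 3, 1] cursor@8
After 6 (next): list=[8, 68, 35, 6, 4, 5, 3, 1] cursor@68

Answer: 8 68 35 6 4 5 3 1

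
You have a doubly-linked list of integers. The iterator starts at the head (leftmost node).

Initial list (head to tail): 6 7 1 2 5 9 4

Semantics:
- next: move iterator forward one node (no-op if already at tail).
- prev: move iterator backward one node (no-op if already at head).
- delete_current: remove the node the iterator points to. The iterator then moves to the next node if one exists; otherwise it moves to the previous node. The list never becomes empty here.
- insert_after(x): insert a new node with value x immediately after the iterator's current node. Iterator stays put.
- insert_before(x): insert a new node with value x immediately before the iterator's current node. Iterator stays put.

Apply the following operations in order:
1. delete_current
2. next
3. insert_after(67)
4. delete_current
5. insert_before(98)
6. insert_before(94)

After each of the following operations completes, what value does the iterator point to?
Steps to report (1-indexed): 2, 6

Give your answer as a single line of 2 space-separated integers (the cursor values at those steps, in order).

After 1 (delete_current): list=[7, 1, 2, 5, 9, 4] cursor@7
After 2 (next): list=[7, 1, 2, 5, 9, 4] cursor@1
After 3 (insert_after(67)): list=[7, 1, 67, 2, 5, 9, 4] cursor@1
After 4 (delete_current): list=[7, 67, 2, 5, 9, 4] cursor@67
After 5 (insert_before(98)): list=[7, 98, 67, 2, 5, 9, 4] cursor@67
After 6 (insert_before(94)): list=[7, 98, 94, 67, 2, 5, 9, 4] cursor@67

Answer: 1 67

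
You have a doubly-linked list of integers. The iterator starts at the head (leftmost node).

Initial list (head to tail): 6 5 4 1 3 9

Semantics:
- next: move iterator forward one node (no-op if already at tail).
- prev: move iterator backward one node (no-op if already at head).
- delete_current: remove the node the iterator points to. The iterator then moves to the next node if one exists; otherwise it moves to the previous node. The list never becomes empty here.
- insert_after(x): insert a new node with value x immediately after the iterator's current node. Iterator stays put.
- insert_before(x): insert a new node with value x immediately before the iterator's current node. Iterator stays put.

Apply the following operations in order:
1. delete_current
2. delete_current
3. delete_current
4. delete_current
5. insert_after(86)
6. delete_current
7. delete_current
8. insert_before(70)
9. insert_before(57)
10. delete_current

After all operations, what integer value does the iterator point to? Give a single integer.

Answer: 57

Derivation:
After 1 (delete_current): list=[5, 4, 1, 3, 9] cursor@5
After 2 (delete_current): list=[4, 1, 3, 9] cursor@4
After 3 (delete_current): list=[1, 3, 9] cursor@1
After 4 (delete_current): list=[3, 9] cursor@3
After 5 (insert_after(86)): list=[3, 86, 9] cursor@3
After 6 (delete_current): list=[86, 9] cursor@86
After 7 (delete_current): list=[9] cursor@9
After 8 (insert_before(70)): list=[70, 9] cursor@9
After 9 (insert_before(57)): list=[70, 57, 9] cursor@9
After 10 (delete_current): list=[70, 57] cursor@57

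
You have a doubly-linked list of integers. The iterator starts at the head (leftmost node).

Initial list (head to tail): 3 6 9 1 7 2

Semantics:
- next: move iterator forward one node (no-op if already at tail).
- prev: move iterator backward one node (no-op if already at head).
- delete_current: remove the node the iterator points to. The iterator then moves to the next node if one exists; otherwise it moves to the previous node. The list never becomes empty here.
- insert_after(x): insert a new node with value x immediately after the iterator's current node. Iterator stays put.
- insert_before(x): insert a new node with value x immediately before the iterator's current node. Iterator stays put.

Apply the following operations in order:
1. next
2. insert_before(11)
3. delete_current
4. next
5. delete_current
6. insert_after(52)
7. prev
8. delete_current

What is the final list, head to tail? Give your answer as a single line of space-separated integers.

Answer: 3 11 7 52 2

Derivation:
After 1 (next): list=[3, 6, 9, 1, 7, 2] cursor@6
After 2 (insert_before(11)): list=[3, 11, 6, 9, 1, 7, 2] cursor@6
After 3 (delete_current): list=[3, 11, 9, 1, 7, 2] cursor@9
After 4 (next): list=[3, 11, 9, 1, 7, 2] cursor@1
After 5 (delete_current): list=[3, 11, 9, 7, 2] cursor@7
After 6 (insert_after(52)): list=[3, 11, 9, 7, 52, 2] cursor@7
After 7 (prev): list=[3, 11, 9, 7, 52, 2] cursor@9
After 8 (delete_current): list=[3, 11, 7, 52, 2] cursor@7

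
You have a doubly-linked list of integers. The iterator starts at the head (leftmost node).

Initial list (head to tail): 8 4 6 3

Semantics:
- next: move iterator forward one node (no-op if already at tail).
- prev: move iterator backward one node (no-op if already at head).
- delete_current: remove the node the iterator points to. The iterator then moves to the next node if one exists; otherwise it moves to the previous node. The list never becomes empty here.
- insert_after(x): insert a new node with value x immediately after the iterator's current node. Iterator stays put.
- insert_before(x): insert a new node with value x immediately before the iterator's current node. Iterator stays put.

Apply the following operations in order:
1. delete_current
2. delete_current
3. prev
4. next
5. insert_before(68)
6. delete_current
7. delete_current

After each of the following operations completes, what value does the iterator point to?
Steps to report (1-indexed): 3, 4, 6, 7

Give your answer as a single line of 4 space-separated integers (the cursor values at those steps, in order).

After 1 (delete_current): list=[4, 6, 3] cursor@4
After 2 (delete_current): list=[6, 3] cursor@6
After 3 (prev): list=[6, 3] cursor@6
After 4 (next): list=[6, 3] cursor@3
After 5 (insert_before(68)): list=[6, 68, 3] cursor@3
After 6 (delete_current): list=[6, 68] cursor@68
After 7 (delete_current): list=[6] cursor@6

Answer: 6 3 68 6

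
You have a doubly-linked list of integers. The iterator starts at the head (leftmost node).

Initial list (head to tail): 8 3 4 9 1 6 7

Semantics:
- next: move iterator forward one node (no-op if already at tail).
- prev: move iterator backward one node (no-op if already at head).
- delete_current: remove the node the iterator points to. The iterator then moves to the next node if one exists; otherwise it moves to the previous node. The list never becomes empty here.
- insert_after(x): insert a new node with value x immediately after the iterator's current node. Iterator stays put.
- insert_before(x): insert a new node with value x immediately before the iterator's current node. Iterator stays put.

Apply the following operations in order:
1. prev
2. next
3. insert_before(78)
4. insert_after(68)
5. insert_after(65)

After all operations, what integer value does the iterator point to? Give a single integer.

After 1 (prev): list=[8, 3, 4, 9, 1, 6, 7] cursor@8
After 2 (next): list=[8, 3, 4, 9, 1, 6, 7] cursor@3
After 3 (insert_before(78)): list=[8, 78, 3, 4, 9, 1, 6, 7] cursor@3
After 4 (insert_after(68)): list=[8, 78, 3, 68, 4, 9, 1, 6, 7] cursor@3
After 5 (insert_after(65)): list=[8, 78, 3, 65, 68, 4, 9, 1, 6, 7] cursor@3

Answer: 3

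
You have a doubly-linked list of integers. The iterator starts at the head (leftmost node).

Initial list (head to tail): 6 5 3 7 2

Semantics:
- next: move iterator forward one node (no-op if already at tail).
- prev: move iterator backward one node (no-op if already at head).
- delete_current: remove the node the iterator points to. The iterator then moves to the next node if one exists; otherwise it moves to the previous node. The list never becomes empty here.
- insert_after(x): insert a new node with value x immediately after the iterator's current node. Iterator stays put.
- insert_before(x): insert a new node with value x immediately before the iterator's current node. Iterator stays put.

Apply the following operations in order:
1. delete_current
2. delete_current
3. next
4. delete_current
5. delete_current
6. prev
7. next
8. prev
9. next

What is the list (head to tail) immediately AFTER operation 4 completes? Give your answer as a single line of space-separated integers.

Answer: 3 2

Derivation:
After 1 (delete_current): list=[5, 3, 7, 2] cursor@5
After 2 (delete_current): list=[3, 7, 2] cursor@3
After 3 (next): list=[3, 7, 2] cursor@7
After 4 (delete_current): list=[3, 2] cursor@2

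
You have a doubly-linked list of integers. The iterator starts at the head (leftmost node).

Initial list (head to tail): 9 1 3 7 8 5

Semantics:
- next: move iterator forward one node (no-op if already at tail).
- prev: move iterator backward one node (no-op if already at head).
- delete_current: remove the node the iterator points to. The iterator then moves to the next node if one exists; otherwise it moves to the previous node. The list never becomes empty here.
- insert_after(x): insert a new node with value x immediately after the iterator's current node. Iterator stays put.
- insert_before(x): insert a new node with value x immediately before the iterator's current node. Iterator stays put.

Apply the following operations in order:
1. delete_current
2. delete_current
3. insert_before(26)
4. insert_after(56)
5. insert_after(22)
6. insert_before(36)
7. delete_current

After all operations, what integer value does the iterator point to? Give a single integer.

After 1 (delete_current): list=[1, 3, 7, 8, 5] cursor@1
After 2 (delete_current): list=[3, 7, 8, 5] cursor@3
After 3 (insert_before(26)): list=[26, 3, 7, 8, 5] cursor@3
After 4 (insert_after(56)): list=[26, 3, 56, 7, 8, 5] cursor@3
After 5 (insert_after(22)): list=[26, 3, 22, 56, 7, 8, 5] cursor@3
After 6 (insert_before(36)): list=[26, 36, 3, 22, 56, 7, 8, 5] cursor@3
After 7 (delete_current): list=[26, 36, 22, 56, 7, 8, 5] cursor@22

Answer: 22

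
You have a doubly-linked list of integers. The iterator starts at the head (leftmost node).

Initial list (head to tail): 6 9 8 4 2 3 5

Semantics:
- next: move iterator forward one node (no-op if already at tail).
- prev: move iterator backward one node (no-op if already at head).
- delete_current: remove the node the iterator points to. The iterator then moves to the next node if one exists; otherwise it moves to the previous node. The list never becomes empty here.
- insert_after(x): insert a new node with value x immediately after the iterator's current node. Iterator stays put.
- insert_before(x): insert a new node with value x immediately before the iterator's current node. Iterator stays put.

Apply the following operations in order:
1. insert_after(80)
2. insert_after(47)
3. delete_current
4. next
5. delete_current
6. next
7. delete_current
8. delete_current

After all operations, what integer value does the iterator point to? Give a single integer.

After 1 (insert_after(80)): list=[6, 80, 9, 8, 4, 2, 3, 5] cursor@6
After 2 (insert_after(47)): list=[6, 47, 80, 9, 8, 4, 2, 3, 5] cursor@6
After 3 (delete_current): list=[47, 80, 9, 8, 4, 2, 3, 5] cursor@47
After 4 (next): list=[47, 80, 9, 8, 4, 2, 3, 5] cursor@80
After 5 (delete_current): list=[47, 9, 8, 4, 2, 3, 5] cursor@9
After 6 (next): list=[47, 9, 8, 4, 2, 3, 5] cursor@8
After 7 (delete_current): list=[47, 9, 4, 2, 3, 5] cursor@4
After 8 (delete_current): list=[47, 9, 2, 3, 5] cursor@2

Answer: 2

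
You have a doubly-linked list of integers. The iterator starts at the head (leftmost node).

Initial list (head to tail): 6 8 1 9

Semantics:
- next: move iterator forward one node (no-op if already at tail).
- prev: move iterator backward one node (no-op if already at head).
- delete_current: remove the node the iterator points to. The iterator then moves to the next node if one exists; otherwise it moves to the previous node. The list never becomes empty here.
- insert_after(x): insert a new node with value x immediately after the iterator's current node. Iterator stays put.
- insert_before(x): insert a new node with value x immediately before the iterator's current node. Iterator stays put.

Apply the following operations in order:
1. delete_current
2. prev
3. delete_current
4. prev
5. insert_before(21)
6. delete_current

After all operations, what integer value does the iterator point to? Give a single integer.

Answer: 9

Derivation:
After 1 (delete_current): list=[8, 1, 9] cursor@8
After 2 (prev): list=[8, 1, 9] cursor@8
After 3 (delete_current): list=[1, 9] cursor@1
After 4 (prev): list=[1, 9] cursor@1
After 5 (insert_before(21)): list=[21, 1, 9] cursor@1
After 6 (delete_current): list=[21, 9] cursor@9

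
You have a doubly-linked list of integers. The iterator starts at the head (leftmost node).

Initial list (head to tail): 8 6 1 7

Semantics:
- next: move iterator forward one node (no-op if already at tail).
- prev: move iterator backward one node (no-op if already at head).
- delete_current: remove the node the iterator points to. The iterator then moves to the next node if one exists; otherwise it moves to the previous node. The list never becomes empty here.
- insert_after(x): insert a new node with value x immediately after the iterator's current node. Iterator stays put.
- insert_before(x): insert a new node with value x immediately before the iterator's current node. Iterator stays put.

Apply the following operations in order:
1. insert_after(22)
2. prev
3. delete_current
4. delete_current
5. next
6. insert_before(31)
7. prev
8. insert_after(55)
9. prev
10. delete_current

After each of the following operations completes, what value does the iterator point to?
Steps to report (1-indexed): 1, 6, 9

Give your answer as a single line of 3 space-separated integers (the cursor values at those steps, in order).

Answer: 8 1 6

Derivation:
After 1 (insert_after(22)): list=[8, 22, 6, 1, 7] cursor@8
After 2 (prev): list=[8, 22, 6, 1, 7] cursor@8
After 3 (delete_current): list=[22, 6, 1, 7] cursor@22
After 4 (delete_current): list=[6, 1, 7] cursor@6
After 5 (next): list=[6, 1, 7] cursor@1
After 6 (insert_before(31)): list=[6, 31, 1, 7] cursor@1
After 7 (prev): list=[6, 31, 1, 7] cursor@31
After 8 (insert_after(55)): list=[6, 31, 55, 1, 7] cursor@31
After 9 (prev): list=[6, 31, 55, 1, 7] cursor@6
After 10 (delete_current): list=[31, 55, 1, 7] cursor@31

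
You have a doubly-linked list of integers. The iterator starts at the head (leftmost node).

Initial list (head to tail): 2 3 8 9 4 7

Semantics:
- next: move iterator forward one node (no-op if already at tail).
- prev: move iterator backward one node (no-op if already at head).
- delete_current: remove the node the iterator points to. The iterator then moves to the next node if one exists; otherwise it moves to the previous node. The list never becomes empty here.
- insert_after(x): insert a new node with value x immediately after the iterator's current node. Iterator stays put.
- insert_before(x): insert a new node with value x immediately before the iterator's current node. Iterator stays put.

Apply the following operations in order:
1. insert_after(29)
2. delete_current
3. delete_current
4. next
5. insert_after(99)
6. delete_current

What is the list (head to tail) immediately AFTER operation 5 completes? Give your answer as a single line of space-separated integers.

Answer: 3 8 99 9 4 7

Derivation:
After 1 (insert_after(29)): list=[2, 29, 3, 8, 9, 4, 7] cursor@2
After 2 (delete_current): list=[29, 3, 8, 9, 4, 7] cursor@29
After 3 (delete_current): list=[3, 8, 9, 4, 7] cursor@3
After 4 (next): list=[3, 8, 9, 4, 7] cursor@8
After 5 (insert_after(99)): list=[3, 8, 99, 9, 4, 7] cursor@8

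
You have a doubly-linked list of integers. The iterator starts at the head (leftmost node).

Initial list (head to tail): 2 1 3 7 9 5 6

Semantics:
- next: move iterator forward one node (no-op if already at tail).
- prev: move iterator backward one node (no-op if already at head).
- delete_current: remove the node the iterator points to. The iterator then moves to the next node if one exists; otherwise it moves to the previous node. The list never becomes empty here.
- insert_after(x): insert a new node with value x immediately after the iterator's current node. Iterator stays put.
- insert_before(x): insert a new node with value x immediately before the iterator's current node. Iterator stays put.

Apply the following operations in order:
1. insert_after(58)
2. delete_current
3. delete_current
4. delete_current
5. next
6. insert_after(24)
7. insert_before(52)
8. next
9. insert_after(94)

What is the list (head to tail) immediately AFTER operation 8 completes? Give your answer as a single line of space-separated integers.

Answer: 3 52 7 24 9 5 6

Derivation:
After 1 (insert_after(58)): list=[2, 58, 1, 3, 7, 9, 5, 6] cursor@2
After 2 (delete_current): list=[58, 1, 3, 7, 9, 5, 6] cursor@58
After 3 (delete_current): list=[1, 3, 7, 9, 5, 6] cursor@1
After 4 (delete_current): list=[3, 7, 9, 5, 6] cursor@3
After 5 (next): list=[3, 7, 9, 5, 6] cursor@7
After 6 (insert_after(24)): list=[3, 7, 24, 9, 5, 6] cursor@7
After 7 (insert_before(52)): list=[3, 52, 7, 24, 9, 5, 6] cursor@7
After 8 (next): list=[3, 52, 7, 24, 9, 5, 6] cursor@24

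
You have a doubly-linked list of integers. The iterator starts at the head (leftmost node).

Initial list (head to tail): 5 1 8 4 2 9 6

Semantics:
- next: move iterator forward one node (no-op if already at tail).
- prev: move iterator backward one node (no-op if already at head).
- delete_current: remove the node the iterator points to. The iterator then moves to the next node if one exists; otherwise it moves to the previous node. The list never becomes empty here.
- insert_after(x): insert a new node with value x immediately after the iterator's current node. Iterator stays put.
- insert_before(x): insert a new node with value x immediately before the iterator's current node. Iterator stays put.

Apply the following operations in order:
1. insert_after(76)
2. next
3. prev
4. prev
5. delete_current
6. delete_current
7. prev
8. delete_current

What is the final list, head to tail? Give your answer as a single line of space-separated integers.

After 1 (insert_after(76)): list=[5, 76, 1, 8, 4, 2, 9, 6] cursor@5
After 2 (next): list=[5, 76, 1, 8, 4, 2, 9, 6] cursor@76
After 3 (prev): list=[5, 76, 1, 8, 4, 2, 9, 6] cursor@5
After 4 (prev): list=[5, 76, 1, 8, 4, 2, 9, 6] cursor@5
After 5 (delete_current): list=[76, 1, 8, 4, 2, 9, 6] cursor@76
After 6 (delete_current): list=[1, 8, 4, 2, 9, 6] cursor@1
After 7 (prev): list=[1, 8, 4, 2, 9, 6] cursor@1
After 8 (delete_current): list=[8, 4, 2, 9, 6] cursor@8

Answer: 8 4 2 9 6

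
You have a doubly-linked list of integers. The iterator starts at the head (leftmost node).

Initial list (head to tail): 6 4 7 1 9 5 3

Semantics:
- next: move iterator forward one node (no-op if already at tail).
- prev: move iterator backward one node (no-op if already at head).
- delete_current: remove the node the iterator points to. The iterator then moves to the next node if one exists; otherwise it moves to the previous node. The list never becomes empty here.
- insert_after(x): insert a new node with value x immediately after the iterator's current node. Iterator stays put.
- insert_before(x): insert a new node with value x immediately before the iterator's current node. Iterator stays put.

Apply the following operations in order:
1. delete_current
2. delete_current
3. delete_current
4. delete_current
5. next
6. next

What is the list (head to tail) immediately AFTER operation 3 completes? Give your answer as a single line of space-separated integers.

Answer: 1 9 5 3

Derivation:
After 1 (delete_current): list=[4, 7, 1, 9, 5, 3] cursor@4
After 2 (delete_current): list=[7, 1, 9, 5, 3] cursor@7
After 3 (delete_current): list=[1, 9, 5, 3] cursor@1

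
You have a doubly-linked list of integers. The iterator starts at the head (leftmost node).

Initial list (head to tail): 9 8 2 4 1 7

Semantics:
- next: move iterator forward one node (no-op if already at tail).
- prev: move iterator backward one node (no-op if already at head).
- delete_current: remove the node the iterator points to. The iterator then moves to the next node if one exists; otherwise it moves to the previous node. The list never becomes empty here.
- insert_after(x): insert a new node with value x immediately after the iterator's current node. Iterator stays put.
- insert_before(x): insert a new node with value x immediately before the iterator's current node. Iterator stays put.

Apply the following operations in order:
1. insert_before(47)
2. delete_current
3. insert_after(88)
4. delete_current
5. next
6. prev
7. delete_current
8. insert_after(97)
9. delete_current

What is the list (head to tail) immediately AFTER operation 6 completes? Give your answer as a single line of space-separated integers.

Answer: 47 88 2 4 1 7

Derivation:
After 1 (insert_before(47)): list=[47, 9, 8, 2, 4, 1, 7] cursor@9
After 2 (delete_current): list=[47, 8, 2, 4, 1, 7] cursor@8
After 3 (insert_after(88)): list=[47, 8, 88, 2, 4, 1, 7] cursor@8
After 4 (delete_current): list=[47, 88, 2, 4, 1, 7] cursor@88
After 5 (next): list=[47, 88, 2, 4, 1, 7] cursor@2
After 6 (prev): list=[47, 88, 2, 4, 1, 7] cursor@88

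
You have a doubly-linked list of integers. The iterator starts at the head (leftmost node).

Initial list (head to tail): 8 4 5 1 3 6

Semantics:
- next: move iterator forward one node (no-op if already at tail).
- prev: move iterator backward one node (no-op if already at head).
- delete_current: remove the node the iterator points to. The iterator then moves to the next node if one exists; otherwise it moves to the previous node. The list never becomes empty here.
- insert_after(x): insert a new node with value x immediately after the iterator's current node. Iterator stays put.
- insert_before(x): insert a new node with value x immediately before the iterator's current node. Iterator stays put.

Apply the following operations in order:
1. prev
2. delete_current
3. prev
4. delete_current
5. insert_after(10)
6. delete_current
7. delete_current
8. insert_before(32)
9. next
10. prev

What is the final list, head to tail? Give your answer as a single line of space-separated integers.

Answer: 32 1 3 6

Derivation:
After 1 (prev): list=[8, 4, 5, 1, 3, 6] cursor@8
After 2 (delete_current): list=[4, 5, 1, 3, 6] cursor@4
After 3 (prev): list=[4, 5, 1, 3, 6] cursor@4
After 4 (delete_current): list=[5, 1, 3, 6] cursor@5
After 5 (insert_after(10)): list=[5, 10, 1, 3, 6] cursor@5
After 6 (delete_current): list=[10, 1, 3, 6] cursor@10
After 7 (delete_current): list=[1, 3, 6] cursor@1
After 8 (insert_before(32)): list=[32, 1, 3, 6] cursor@1
After 9 (next): list=[32, 1, 3, 6] cursor@3
After 10 (prev): list=[32, 1, 3, 6] cursor@1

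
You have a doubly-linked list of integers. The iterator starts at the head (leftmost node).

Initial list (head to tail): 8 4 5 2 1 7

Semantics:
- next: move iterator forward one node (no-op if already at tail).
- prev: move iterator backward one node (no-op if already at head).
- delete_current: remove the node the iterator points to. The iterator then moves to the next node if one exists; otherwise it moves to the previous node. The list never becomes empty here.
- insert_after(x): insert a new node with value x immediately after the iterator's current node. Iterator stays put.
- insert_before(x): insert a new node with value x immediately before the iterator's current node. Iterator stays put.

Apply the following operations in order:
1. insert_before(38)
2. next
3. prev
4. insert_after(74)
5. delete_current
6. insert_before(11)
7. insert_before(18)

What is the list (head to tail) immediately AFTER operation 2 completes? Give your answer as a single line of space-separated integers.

Answer: 38 8 4 5 2 1 7

Derivation:
After 1 (insert_before(38)): list=[38, 8, 4, 5, 2, 1, 7] cursor@8
After 2 (next): list=[38, 8, 4, 5, 2, 1, 7] cursor@4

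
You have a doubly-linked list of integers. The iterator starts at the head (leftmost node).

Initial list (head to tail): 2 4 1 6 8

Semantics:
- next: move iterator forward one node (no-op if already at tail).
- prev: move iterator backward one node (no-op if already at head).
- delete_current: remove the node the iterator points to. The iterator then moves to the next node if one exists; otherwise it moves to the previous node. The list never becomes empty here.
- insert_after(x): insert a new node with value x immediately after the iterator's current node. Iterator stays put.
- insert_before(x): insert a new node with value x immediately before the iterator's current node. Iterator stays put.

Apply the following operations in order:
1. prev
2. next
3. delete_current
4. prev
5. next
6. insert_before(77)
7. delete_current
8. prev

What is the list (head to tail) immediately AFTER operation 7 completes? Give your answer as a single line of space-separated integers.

After 1 (prev): list=[2, 4, 1, 6, 8] cursor@2
After 2 (next): list=[2, 4, 1, 6, 8] cursor@4
After 3 (delete_current): list=[2, 1, 6, 8] cursor@1
After 4 (prev): list=[2, 1, 6, 8] cursor@2
After 5 (next): list=[2, 1, 6, 8] cursor@1
After 6 (insert_before(77)): list=[2, 77, 1, 6, 8] cursor@1
After 7 (delete_current): list=[2, 77, 6, 8] cursor@6

Answer: 2 77 6 8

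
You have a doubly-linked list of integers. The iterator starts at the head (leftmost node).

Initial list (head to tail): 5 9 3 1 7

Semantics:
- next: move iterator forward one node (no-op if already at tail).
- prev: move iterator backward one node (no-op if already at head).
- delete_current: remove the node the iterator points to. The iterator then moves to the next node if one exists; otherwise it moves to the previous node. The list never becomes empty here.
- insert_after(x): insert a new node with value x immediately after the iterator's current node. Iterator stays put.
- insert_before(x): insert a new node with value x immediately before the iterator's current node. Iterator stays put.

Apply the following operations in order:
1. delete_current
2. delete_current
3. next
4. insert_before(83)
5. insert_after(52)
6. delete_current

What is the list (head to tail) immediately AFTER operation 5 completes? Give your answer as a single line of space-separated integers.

Answer: 3 83 1 52 7

Derivation:
After 1 (delete_current): list=[9, 3, 1, 7] cursor@9
After 2 (delete_current): list=[3, 1, 7] cursor@3
After 3 (next): list=[3, 1, 7] cursor@1
After 4 (insert_before(83)): list=[3, 83, 1, 7] cursor@1
After 5 (insert_after(52)): list=[3, 83, 1, 52, 7] cursor@1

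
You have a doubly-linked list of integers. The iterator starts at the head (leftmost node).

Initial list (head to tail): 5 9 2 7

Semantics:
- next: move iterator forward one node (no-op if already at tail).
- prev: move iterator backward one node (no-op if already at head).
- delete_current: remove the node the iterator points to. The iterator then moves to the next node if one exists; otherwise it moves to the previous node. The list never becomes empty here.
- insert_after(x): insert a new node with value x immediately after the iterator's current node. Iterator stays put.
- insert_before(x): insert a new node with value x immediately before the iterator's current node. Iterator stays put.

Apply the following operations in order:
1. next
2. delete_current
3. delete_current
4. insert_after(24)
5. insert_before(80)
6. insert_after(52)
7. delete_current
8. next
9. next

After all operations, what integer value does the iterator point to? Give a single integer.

Answer: 24

Derivation:
After 1 (next): list=[5, 9, 2, 7] cursor@9
After 2 (delete_current): list=[5, 2, 7] cursor@2
After 3 (delete_current): list=[5, 7] cursor@7
After 4 (insert_after(24)): list=[5, 7, 24] cursor@7
After 5 (insert_before(80)): list=[5, 80, 7, 24] cursor@7
After 6 (insert_after(52)): list=[5, 80, 7, 52, 24] cursor@7
After 7 (delete_current): list=[5, 80, 52, 24] cursor@52
After 8 (next): list=[5, 80, 52, 24] cursor@24
After 9 (next): list=[5, 80, 52, 24] cursor@24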